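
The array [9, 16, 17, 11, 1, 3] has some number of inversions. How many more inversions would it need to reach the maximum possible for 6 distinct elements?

Maximum inversions for 6 distinct elements is C(6, 2) = 6·5/2 = 15.
Current inversions — for each element, count later smaller elements:
9: 2
16: 3
17: 3
11: 2
1: 0
3: 0
Current total: 2 + 3 + 3 + 2 + 0 + 0 = 10
Shortfall: 15 − 10 = 5

5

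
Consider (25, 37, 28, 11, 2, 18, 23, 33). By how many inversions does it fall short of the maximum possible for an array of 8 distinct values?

13

Maximum inversions for 8 distinct elements is C(8, 2) = 8·7/2 = 28.
Current inversions — for each element, count later smaller elements:
25: 4
37: 6
28: 4
11: 1
2: 0
18: 0
23: 0
33: 0
Current total: 4 + 6 + 4 + 1 + 0 + 0 + 0 + 0 = 15
Shortfall: 28 − 15 = 13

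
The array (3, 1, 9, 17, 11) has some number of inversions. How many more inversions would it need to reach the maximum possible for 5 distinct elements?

Maximum inversions for 5 distinct elements is C(5, 2) = 5·4/2 = 10.
Current inversions — for each element, count later smaller elements:
3: 1
1: 0
9: 0
17: 1
11: 0
Current total: 1 + 0 + 0 + 1 + 0 = 2
Shortfall: 10 − 2 = 8

8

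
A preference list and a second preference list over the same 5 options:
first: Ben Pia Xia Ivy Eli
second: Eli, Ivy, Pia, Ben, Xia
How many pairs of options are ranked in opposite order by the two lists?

There are 8 pairs.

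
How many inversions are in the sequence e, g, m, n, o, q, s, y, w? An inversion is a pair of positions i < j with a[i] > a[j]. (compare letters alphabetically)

There is 1 inversion.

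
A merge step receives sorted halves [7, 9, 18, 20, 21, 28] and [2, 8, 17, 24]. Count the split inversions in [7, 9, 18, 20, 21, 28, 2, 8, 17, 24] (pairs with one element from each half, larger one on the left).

16

Take each right-half value and tally the left-half values above it:
r = 2: 7, 9, 18, 20, 21, 28 → 6
r = 8: 9, 18, 20, 21, 28 → 5
r = 17: 18, 20, 21, 28 → 4
r = 24: 28 → 1
Cross-inversions: 6 + 5 + 4 + 1 = 16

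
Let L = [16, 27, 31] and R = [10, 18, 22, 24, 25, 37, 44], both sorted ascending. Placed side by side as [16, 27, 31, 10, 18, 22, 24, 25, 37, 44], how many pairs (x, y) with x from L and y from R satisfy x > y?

For each element r of the right run, count left-run elements greater than r:
r = 10: 16, 27, 31 → 3
r = 18: 27, 31 → 2
r = 22: 27, 31 → 2
r = 24: 27, 31 → 2
r = 25: 27, 31 → 2
r = 37: none → 0
r = 44: none → 0
Cross-inversions: 3 + 2 + 2 + 2 + 2 + 0 + 0 = 11

11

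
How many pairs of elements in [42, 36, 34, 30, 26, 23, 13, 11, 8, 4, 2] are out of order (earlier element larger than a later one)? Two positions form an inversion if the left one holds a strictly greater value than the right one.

Element-by-element contributions:
42 → 36, 34, 30, 26, 23, 13, 11, 8, 4, 2 → 10
36 → 34, 30, 26, 23, 13, 11, 8, 4, 2 → 9
34 → 30, 26, 23, 13, 11, 8, 4, 2 → 8
30 → 26, 23, 13, 11, 8, 4, 2 → 7
26 → 23, 13, 11, 8, 4, 2 → 6
23 → 13, 11, 8, 4, 2 → 5
13 → 11, 8, 4, 2 → 4
11 → 8, 4, 2 → 3
8 → 4, 2 → 2
4 → 2 → 1
2 → none → 0
Sum: 10 + 9 + 8 + 7 + 6 + 5 + 4 + 3 + 2 + 1 + 0 = 55

55 inversions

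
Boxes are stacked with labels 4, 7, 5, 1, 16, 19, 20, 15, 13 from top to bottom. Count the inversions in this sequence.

11

Element-by-element contributions:
4: 1
7: 2
5: 1
1: 0
16: 2
19: 2
20: 2
15: 1
13: 0
Sum: 1 + 2 + 1 + 0 + 2 + 2 + 2 + 1 + 0 = 11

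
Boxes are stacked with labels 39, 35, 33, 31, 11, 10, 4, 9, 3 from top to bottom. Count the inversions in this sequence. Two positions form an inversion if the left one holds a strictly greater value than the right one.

35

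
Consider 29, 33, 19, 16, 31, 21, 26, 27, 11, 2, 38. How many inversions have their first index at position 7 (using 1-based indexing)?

The element at index 7 is 26.
Elements after it: 27, 11, 2, 38
Those smaller than 26: 11, 2

2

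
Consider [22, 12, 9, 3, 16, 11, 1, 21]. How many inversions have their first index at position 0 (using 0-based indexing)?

The element at index 0 is 22.
Elements after it: 12, 9, 3, 16, 11, 1, 21
Those smaller than 22: 12, 9, 3, 16, 11, 1, 21

7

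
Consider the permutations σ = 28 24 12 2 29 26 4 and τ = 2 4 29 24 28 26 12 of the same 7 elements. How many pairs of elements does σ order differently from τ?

Assign each item its position (1..7) in the first ordering, then rewrite the second ordering as that position sequence:
positions: 28→1, 24→2, 12→3, 2→4, 29→5, 26→6, 4→7
second ordering as positions: [4, 7, 5, 2, 1, 6, 3]
Discordant pairs = inversions in this position sequence.
4: 2, 1, 3 → 3
7: 5, 2, 1, 6, 3 → 5
5: 2, 1, 3 → 3
2: 1 → 1
1: 0
6: 3 → 1
3: 0
Total: 3 + 5 + 3 + 1 + 0 + 1 + 0 = 13

13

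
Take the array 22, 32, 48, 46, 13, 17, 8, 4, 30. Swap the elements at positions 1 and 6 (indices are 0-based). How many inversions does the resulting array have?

Positions 1 and 6 hold 32 and 8; after swapping, the array is [22, 8, 48, 46, 13, 17, 32, 4, 30].
Sweep left to right; for each value list the smaller values that follow it:
22: 4
8: 1
48: 6
46: 5
13: 1
17: 1
32: 2
4: 0
30: 0
Sum: 4 + 1 + 6 + 5 + 1 + 1 + 2 + 0 + 0 = 20

20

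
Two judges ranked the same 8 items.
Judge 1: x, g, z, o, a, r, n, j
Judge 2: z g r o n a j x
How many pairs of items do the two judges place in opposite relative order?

Assign each item its position (1..8) in the first ordering, then rewrite the second ordering as that position sequence:
positions: x→1, g→2, z→3, o→4, a→5, r→6, n→7, j→8
second ordering as positions: [3, 2, 6, 4, 7, 5, 8, 1]
Discordant pairs = inversions in this position sequence.
3: 2, 1 → 2
2: 1 → 1
6: 4, 5, 1 → 3
4: 1 → 1
7: 5, 1 → 2
5: 1 → 1
8: 1 → 1
1: 0
Total: 2 + 1 + 3 + 1 + 2 + 1 + 1 + 0 = 11

11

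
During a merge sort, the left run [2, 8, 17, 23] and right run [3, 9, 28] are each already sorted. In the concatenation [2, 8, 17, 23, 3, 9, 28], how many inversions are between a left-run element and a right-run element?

5

For each element r of the right run, count left-run elements greater than r:
r = 3: 8, 17, 23 → 3
r = 9: 17, 23 → 2
r = 28: none → 0
Cross-inversions: 3 + 2 + 0 = 5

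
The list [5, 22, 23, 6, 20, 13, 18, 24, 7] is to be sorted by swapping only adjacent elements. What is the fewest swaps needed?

There are 16 swaps.

Each adjacent swap fixes exactly one inversion, so the minimum swap count equals the number of inversions.
Count inversions — for each element, later elements that are smaller:
5: none → 0
22: 6, 20, 13, 18, 7 → 5
23: 6, 20, 13, 18, 7 → 5
6: none → 0
20: 13, 18, 7 → 3
13: 7 → 1
18: 7 → 1
24: 7 → 1
7: none → 0
Total inversions: 0 + 5 + 5 + 0 + 3 + 1 + 1 + 1 + 0 = 16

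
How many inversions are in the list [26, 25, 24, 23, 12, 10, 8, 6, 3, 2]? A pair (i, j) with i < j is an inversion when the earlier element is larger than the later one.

Element-by-element contributions:
26: 9
25: 8
24: 7
23: 6
12: 5
10: 4
8: 3
6: 2
3: 1
2: 0
Sum: 9 + 8 + 7 + 6 + 5 + 4 + 3 + 2 + 1 + 0 = 45

45 out-of-order pairs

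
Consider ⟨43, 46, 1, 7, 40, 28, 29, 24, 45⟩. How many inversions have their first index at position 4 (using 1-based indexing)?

The element at index 4 is 7.
Elements after it: 40, 28, 29, 24, 45
None of them are smaller than 7.

0 such elements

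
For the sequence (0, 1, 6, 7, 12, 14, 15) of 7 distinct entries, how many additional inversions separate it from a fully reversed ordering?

Maximum inversions for 7 distinct elements is C(7, 2) = 7·6/2 = 21.
Current inversions — for each element, count later smaller elements:
0: 0
1: 0
6: 0
7: 0
12: 0
14: 0
15: 0
Current total: 0 + 0 + 0 + 0 + 0 + 0 + 0 = 0
Shortfall: 21 − 0 = 21

21 inversions short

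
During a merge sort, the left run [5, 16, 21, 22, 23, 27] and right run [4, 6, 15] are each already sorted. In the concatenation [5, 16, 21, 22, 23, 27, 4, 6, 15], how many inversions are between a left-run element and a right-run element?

16 split inversions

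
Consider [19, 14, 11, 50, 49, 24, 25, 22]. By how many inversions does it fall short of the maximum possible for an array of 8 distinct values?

16

Maximum inversions for 8 distinct elements is C(8, 2) = 8·7/2 = 28.
Current inversions — for each element, count later smaller elements:
19: 2
14: 1
11: 0
50: 4
49: 3
24: 1
25: 1
22: 0
Current total: 2 + 1 + 0 + 4 + 3 + 1 + 1 + 0 = 12
Shortfall: 28 − 12 = 16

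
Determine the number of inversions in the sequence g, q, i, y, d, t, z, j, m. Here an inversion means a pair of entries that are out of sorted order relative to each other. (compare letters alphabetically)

14 inversions

Sweep left to right; for each value list the smaller values that follow it:
g: 1
q: 4
i: 1
y: 4
d: 0
t: 2
z: 2
j: 0
m: 0
Sum: 1 + 4 + 1 + 4 + 0 + 2 + 2 + 0 + 0 = 14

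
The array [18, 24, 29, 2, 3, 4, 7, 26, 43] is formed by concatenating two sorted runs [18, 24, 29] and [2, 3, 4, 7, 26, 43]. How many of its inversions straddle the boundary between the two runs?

13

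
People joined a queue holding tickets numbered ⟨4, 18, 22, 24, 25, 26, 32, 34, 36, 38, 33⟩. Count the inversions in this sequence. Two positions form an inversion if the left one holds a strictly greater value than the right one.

3 inversions

Sweep left to right; for each value list the smaller values that follow it:
4: 0
18: 0
22: 0
24: 0
25: 0
26: 0
32: 0
34: 1
36: 1
38: 1
33: 0
Sum: 0 + 0 + 0 + 0 + 0 + 0 + 0 + 1 + 1 + 1 + 0 = 3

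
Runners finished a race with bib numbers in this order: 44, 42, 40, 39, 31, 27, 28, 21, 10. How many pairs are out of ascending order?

Element-by-element contributions:
44 → 42, 40, 39, 31, 27, 28, 21, 10 → 8
42 → 40, 39, 31, 27, 28, 21, 10 → 7
40 → 39, 31, 27, 28, 21, 10 → 6
39 → 31, 27, 28, 21, 10 → 5
31 → 27, 28, 21, 10 → 4
27 → 21, 10 → 2
28 → 21, 10 → 2
21 → 10 → 1
10 → none → 0
Sum: 8 + 7 + 6 + 5 + 4 + 2 + 2 + 1 + 0 = 35

35 inversions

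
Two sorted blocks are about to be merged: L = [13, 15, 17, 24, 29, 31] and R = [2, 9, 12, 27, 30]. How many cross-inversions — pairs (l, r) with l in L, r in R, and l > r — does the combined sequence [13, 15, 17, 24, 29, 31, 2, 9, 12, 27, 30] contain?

21 cross-inversions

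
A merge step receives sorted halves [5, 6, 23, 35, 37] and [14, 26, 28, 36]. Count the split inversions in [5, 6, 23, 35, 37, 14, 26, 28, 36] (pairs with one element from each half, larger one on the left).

8

For each element r of the right run, count left-run elements greater than r:
r = 14: 23, 35, 37 → 3
r = 26: 35, 37 → 2
r = 28: 35, 37 → 2
r = 36: 37 → 1
Cross-inversions: 3 + 2 + 2 + 1 = 8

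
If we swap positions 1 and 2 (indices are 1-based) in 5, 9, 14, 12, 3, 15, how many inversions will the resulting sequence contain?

6 inversions

Positions 1 and 2 hold 5 and 9; after swapping, the array is [9, 5, 14, 12, 3, 15].
Element-by-element contributions:
9 → 5, 3 → 2
5 → 3 → 1
14 → 12, 3 → 2
12 → 3 → 1
3 → none → 0
15 → none → 0
Sum: 2 + 1 + 2 + 1 + 0 + 0 = 6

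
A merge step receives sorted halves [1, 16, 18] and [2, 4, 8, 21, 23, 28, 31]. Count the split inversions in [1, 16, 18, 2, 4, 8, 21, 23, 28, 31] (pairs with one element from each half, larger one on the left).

6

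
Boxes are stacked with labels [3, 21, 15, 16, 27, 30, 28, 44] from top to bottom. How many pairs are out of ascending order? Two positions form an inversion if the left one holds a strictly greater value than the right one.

Count, for each position, how many later elements it exceeds:
3 → none → 0
21 → 15, 16 → 2
15 → none → 0
16 → none → 0
27 → none → 0
30 → 28 → 1
28 → none → 0
44 → none → 0
Sum: 0 + 2 + 0 + 0 + 0 + 1 + 0 + 0 = 3

There are 3 out-of-order pairs.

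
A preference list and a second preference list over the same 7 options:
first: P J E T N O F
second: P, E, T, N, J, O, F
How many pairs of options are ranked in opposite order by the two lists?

Assign each item its position (1..7) in the first ordering, then rewrite the second ordering as that position sequence:
positions: P→1, J→2, E→3, T→4, N→5, O→6, F→7
second ordering as positions: [1, 3, 4, 5, 2, 6, 7]
Discordant pairs = inversions in this position sequence.
1: 0
3: 2 → 1
4: 2 → 1
5: 2 → 1
2: 0
6: 0
7: 0
Total: 0 + 1 + 1 + 1 + 0 + 0 + 0 = 3

3 pairs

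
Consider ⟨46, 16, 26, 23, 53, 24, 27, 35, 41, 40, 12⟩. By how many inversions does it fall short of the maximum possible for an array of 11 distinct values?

29

Maximum inversions for 11 distinct elements is C(11, 2) = 11·10/2 = 55.
Current inversions — for each element, count later smaller elements:
46: 9
16: 1
26: 3
23: 1
53: 6
24: 1
27: 1
35: 1
41: 2
40: 1
12: 0
Current total: 9 + 1 + 3 + 1 + 6 + 1 + 1 + 1 + 2 + 1 + 0 = 26
Shortfall: 55 − 26 = 29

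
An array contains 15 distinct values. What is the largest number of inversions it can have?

105

The maximum occurs when the array is in strictly decreasing order: every one of the C(15, 2) pairs is inverted.
C(15, 2) = 15·14/2 = 105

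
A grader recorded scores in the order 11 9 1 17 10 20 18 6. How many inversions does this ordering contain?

12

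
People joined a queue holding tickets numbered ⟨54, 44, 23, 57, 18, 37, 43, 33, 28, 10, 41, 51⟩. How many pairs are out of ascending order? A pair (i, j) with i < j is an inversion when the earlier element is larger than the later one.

39 out-of-order pairs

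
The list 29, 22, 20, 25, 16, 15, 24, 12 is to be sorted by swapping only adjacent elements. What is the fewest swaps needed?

22 adjacent swaps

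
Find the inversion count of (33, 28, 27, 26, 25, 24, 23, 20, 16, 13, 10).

For each element, count later entries that are smaller:
33: 10
28: 9
27: 8
26: 7
25: 6
24: 5
23: 4
20: 3
16: 2
13: 1
10: 0
Sum: 10 + 9 + 8 + 7 + 6 + 5 + 4 + 3 + 2 + 1 + 0 = 55

55 inversions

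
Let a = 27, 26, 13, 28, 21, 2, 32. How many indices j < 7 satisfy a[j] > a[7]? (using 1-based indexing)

0

The element at index 7 is 32.
Elements before it: 27, 26, 13, 28, 21, 2
None of them are larger than 32.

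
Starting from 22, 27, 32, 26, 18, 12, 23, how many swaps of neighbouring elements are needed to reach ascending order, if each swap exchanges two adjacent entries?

14

The minimum number of adjacent swaps to sort an array equals its inversion count, since every such swap removes exactly one inversion.
Count inversions — for each element, later elements that are smaller:
22: 18, 12 → 2
27: 26, 18, 12, 23 → 4
32: 26, 18, 12, 23 → 4
26: 18, 12, 23 → 3
18: 12 → 1
12: none → 0
23: none → 0
Total inversions: 2 + 4 + 4 + 3 + 1 + 0 + 0 = 14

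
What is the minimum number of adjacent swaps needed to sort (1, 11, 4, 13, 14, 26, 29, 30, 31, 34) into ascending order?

Each adjacent swap fixes exactly one inversion, so the minimum swap count equals the number of inversions.
Count inversions — for each element, later elements that are smaller:
1: none → 0
11: 4 → 1
4: none → 0
13: none → 0
14: none → 0
26: none → 0
29: none → 0
30: none → 0
31: none → 0
34: none → 0
Total inversions: 0 + 1 + 0 + 0 + 0 + 0 + 0 + 0 + 0 + 0 = 1

1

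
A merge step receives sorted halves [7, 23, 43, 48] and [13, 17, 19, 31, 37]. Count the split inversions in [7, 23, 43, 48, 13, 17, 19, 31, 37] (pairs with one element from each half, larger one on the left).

13

Take each right-half value and tally the left-half values above it:
r = 13: 23, 43, 48 → 3
r = 17: 23, 43, 48 → 3
r = 19: 23, 43, 48 → 3
r = 31: 43, 48 → 2
r = 37: 43, 48 → 2
Cross-inversions: 3 + 3 + 3 + 2 + 2 = 13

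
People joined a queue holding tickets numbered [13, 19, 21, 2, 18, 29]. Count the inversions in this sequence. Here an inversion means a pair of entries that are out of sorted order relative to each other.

For each element, count later entries that are smaller:
13 → 2 → 1
19 → 2, 18 → 2
21 → 2, 18 → 2
2 → none → 0
18 → none → 0
29 → none → 0
Sum: 1 + 2 + 2 + 0 + 0 + 0 = 5

5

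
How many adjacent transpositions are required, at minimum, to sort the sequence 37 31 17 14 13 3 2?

Each adjacent swap fixes exactly one inversion, so the minimum swap count equals the number of inversions.
Count inversions — for each element, later elements that are smaller:
37: 31, 17, 14, 13, 3, 2 → 6
31: 17, 14, 13, 3, 2 → 5
17: 14, 13, 3, 2 → 4
14: 13, 3, 2 → 3
13: 3, 2 → 2
3: 2 → 1
2: none → 0
Total inversions: 6 + 5 + 4 + 3 + 2 + 1 + 0 = 21

21 swaps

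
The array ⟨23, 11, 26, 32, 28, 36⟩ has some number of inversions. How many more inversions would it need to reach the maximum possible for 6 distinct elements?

13 inversions short

Maximum inversions for 6 distinct elements is C(6, 2) = 6·5/2 = 15.
Current inversions — for each element, count later smaller elements:
23: 1
11: 0
26: 0
32: 1
28: 0
36: 0
Current total: 1 + 0 + 0 + 1 + 0 + 0 = 2
Shortfall: 15 − 2 = 13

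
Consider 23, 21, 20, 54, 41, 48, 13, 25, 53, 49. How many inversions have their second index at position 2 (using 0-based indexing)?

2

The element at index 2 is 20.
Elements before it: 23, 21
Those larger than 20: 23, 21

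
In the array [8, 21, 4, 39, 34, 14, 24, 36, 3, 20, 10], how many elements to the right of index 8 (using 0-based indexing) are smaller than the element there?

0

The element at index 8 is 3.
Elements after it: 20, 10
None of them are smaller than 3.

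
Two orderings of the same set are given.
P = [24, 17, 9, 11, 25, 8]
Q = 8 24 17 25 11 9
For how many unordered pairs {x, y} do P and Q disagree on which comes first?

8

Assign each item its position (1..6) in the first ordering, then rewrite the second ordering as that position sequence:
positions: 24→1, 17→2, 9→3, 11→4, 25→5, 8→6
second ordering as positions: [6, 1, 2, 5, 4, 3]
Discordant pairs = inversions in this position sequence.
6: 1, 2, 5, 4, 3 → 5
1: 0
2: 0
5: 4, 3 → 2
4: 3 → 1
3: 0
Total: 5 + 0 + 0 + 2 + 1 + 0 = 8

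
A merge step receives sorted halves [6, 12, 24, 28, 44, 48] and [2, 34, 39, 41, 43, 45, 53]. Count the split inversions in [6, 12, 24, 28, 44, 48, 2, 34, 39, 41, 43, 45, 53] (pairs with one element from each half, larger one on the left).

Take each right-half value and tally the left-half values above it:
r = 2: 6, 12, 24, 28, 44, 48 → 6
r = 34: 44, 48 → 2
r = 39: 44, 48 → 2
r = 41: 44, 48 → 2
r = 43: 44, 48 → 2
r = 45: 48 → 1
r = 53: none → 0
Cross-inversions: 6 + 2 + 2 + 2 + 2 + 1 + 0 = 15

15 cross-inversions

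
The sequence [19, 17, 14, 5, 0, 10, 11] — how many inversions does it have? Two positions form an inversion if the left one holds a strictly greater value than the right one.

16 inversions

Sweep left to right; for each value list the smaller values that follow it:
19: 6
17: 5
14: 4
5: 1
0: 0
10: 0
11: 0
Sum: 6 + 5 + 4 + 1 + 0 + 0 + 0 = 16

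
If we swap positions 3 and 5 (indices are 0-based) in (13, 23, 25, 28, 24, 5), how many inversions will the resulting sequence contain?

4

Positions 3 and 5 hold 28 and 5; after swapping, the array is [13, 23, 25, 5, 24, 28].
Sweep left to right; for each value list the smaller values that follow it:
13: 1
23: 1
25: 2
5: 0
24: 0
28: 0
Sum: 1 + 1 + 2 + 0 + 0 + 0 = 4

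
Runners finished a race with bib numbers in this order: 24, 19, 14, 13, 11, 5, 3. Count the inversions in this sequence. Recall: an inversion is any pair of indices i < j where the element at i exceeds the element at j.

For each element, count later entries that are smaller:
24: 6
19: 5
14: 4
13: 3
11: 2
5: 1
3: 0
Sum: 6 + 5 + 4 + 3 + 2 + 1 + 0 = 21

21 out-of-order pairs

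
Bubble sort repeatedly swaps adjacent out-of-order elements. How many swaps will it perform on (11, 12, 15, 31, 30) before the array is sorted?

1

Each adjacent swap fixes exactly one inversion, so the minimum swap count equals the number of inversions.
Count inversions — for each element, later elements that are smaller:
11: none → 0
12: none → 0
15: none → 0
31: 30 → 1
30: none → 0
Total inversions: 0 + 0 + 0 + 1 + 0 = 1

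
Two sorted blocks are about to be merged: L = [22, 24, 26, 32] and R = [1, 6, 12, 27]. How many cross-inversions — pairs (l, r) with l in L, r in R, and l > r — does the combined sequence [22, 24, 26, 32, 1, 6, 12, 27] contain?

Split inversions: 13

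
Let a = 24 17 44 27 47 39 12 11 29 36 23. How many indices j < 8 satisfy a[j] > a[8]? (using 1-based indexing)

The element at index 8 is 11.
Elements before it: 24, 17, 44, 27, 47, 39, 12
Those larger than 11: 24, 17, 44, 27, 47, 39, 12

7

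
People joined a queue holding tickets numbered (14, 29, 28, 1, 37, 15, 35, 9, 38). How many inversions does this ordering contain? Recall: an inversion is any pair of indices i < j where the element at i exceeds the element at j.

14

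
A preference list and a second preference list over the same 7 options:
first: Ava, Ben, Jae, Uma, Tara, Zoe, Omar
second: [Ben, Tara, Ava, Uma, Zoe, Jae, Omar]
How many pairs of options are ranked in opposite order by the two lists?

Pairs: 6

Assign each item its position (1..7) in the first ordering, then rewrite the second ordering as that position sequence:
positions: Ava→1, Ben→2, Jae→3, Uma→4, Tara→5, Zoe→6, Omar→7
second ordering as positions: [2, 5, 1, 4, 6, 3, 7]
Discordant pairs = inversions in this position sequence.
2: 1 → 1
5: 1, 4, 3 → 3
1: 0
4: 3 → 1
6: 3 → 1
3: 0
7: 0
Total: 1 + 3 + 0 + 1 + 1 + 0 + 0 = 6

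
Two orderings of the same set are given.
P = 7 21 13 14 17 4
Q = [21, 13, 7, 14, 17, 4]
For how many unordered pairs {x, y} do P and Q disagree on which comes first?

2

Assign each item its position (1..6) in the first ordering, then rewrite the second ordering as that position sequence:
positions: 7→1, 21→2, 13→3, 14→4, 17→5, 4→6
second ordering as positions: [2, 3, 1, 4, 5, 6]
Discordant pairs = inversions in this position sequence.
2: 1 → 1
3: 1 → 1
1: 0
4: 0
5: 0
6: 0
Total: 1 + 1 + 0 + 0 + 0 + 0 = 2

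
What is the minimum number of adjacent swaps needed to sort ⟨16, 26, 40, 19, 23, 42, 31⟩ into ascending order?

The minimum number of adjacent swaps to sort an array equals its inversion count, since every such swap removes exactly one inversion.
Count inversions — for each element, later elements that are smaller:
16: none → 0
26: 19, 23 → 2
40: 19, 23, 31 → 3
19: none → 0
23: none → 0
42: 31 → 1
31: none → 0
Total inversions: 0 + 2 + 3 + 0 + 0 + 1 + 0 = 6

6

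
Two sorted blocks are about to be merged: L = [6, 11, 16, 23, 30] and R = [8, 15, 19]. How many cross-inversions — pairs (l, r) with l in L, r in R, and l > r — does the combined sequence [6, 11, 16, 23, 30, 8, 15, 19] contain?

9 split inversions

Take each right-half value and tally the left-half values above it:
r = 8: 11, 16, 23, 30 → 4
r = 15: 16, 23, 30 → 3
r = 19: 23, 30 → 2
Cross-inversions: 4 + 3 + 2 = 9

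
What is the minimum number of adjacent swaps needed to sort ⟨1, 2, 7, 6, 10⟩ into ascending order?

The minimum number of adjacent swaps to sort an array equals its inversion count, since every such swap removes exactly one inversion.
Count inversions — for each element, later elements that are smaller:
1: none → 0
2: none → 0
7: 6 → 1
6: none → 0
10: none → 0
Total inversions: 0 + 0 + 1 + 0 + 0 = 1

There is 1 adjacent swap.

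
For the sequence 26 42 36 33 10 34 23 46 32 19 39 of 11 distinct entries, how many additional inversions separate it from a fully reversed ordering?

Maximum inversions for 11 distinct elements is C(11, 2) = 11·10/2 = 55.
Current inversions — for each element, count later smaller elements:
26: 3
42: 8
36: 6
33: 4
10: 0
34: 3
23: 1
46: 3
32: 1
19: 0
39: 0
Current total: 3 + 8 + 6 + 4 + 0 + 3 + 1 + 3 + 1 + 0 + 0 = 29
Shortfall: 55 − 29 = 26

26 inversions short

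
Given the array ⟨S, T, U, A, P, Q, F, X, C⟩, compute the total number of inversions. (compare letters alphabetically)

For each element, count later entries that are smaller:
S → A, P, Q, F, C → 5
T → A, P, Q, F, C → 5
U → A, P, Q, F, C → 5
A → none → 0
P → F, C → 2
Q → F, C → 2
F → C → 1
X → C → 1
C → none → 0
Sum: 5 + 5 + 5 + 0 + 2 + 2 + 1 + 1 + 0 = 21

There are 21 inversions.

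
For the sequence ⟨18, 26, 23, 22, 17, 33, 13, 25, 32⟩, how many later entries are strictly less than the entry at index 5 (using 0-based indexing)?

The element at index 5 is 33.
Elements after it: 13, 25, 32
Those smaller than 33: 13, 25, 32

3 such elements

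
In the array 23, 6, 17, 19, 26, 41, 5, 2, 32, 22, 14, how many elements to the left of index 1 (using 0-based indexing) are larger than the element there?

1

The element at index 1 is 6.
Elements before it: 23
Those larger than 6: 23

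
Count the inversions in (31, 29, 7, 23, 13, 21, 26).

13 out-of-order pairs

For each element, count later entries that are smaller:
31: 6
29: 5
7: 0
23: 2
13: 0
21: 0
26: 0
Sum: 6 + 5 + 0 + 2 + 0 + 0 + 0 = 13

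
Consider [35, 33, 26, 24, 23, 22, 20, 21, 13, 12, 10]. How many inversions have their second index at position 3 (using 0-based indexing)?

3 such elements

The element at index 3 is 24.
Elements before it: 35, 33, 26
Those larger than 24: 35, 33, 26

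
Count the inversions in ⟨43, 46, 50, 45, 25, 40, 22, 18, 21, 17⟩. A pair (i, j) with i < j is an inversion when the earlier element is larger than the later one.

Sweep left to right; for each value list the smaller values that follow it:
43: 6
46: 7
50: 7
45: 6
25: 4
40: 4
22: 3
18: 1
21: 1
17: 0
Sum: 6 + 7 + 7 + 6 + 4 + 4 + 3 + 1 + 1 + 0 = 39

39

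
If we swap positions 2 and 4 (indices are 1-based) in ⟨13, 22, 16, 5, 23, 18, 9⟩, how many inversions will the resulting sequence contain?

8 inversions

Positions 2 and 4 hold 22 and 5; after swapping, the array is [13, 5, 16, 22, 23, 18, 9].
Sweep left to right; for each value list the smaller values that follow it:
13: 2
5: 0
16: 1
22: 2
23: 2
18: 1
9: 0
Sum: 2 + 0 + 1 + 2 + 2 + 1 + 0 = 8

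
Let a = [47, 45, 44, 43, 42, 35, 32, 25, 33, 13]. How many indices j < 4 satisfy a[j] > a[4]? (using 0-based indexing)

The element at index 4 is 42.
Elements before it: 47, 45, 44, 43
Those larger than 42: 47, 45, 44, 43

4 such elements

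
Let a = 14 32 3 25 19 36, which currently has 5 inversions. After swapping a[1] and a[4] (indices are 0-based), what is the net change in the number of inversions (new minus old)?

-3

Positions 1 and 4 hold 32 and 19; after swapping, the array is [14, 19, 3, 25, 32, 36].
Element-by-element contributions:
14 → 3 → 1
19 → 3 → 1
3 → none → 0
25 → none → 0
32 → none → 0
36 → none → 0
Sum: 1 + 1 + 0 + 0 + 0 + 0 = 2
Change: 2 − 5 = -3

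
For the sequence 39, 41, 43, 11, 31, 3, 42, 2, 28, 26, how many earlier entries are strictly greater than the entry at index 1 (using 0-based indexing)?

The element at index 1 is 41.
Elements before it: 39
None of them are larger than 41.

0 such elements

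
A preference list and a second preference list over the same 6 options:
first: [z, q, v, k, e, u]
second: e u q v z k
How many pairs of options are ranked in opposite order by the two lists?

10

Assign each item its position (1..6) in the first ordering, then rewrite the second ordering as that position sequence:
positions: z→1, q→2, v→3, k→4, e→5, u→6
second ordering as positions: [5, 6, 2, 3, 1, 4]
Discordant pairs = inversions in this position sequence.
5: 2, 3, 1, 4 → 4
6: 2, 3, 1, 4 → 4
2: 1 → 1
3: 1 → 1
1: 0
4: 0
Total: 4 + 4 + 1 + 1 + 0 + 0 = 10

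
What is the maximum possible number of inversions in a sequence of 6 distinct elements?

A reversed (strictly descending) arrangement makes every pair an inversion, giving C(6, 2) inversions.
C(6, 2) = 6·5/2 = 15

15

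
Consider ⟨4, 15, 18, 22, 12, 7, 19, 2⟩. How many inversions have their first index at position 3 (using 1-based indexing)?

3 such elements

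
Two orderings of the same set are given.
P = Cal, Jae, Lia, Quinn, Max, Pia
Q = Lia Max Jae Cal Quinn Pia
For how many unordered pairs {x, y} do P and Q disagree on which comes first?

6

Assign each item its position (1..6) in the first ordering, then rewrite the second ordering as that position sequence:
positions: Cal→1, Jae→2, Lia→3, Quinn→4, Max→5, Pia→6
second ordering as positions: [3, 5, 2, 1, 4, 6]
Discordant pairs = inversions in this position sequence.
3: 2, 1 → 2
5: 2, 1, 4 → 3
2: 1 → 1
1: 0
4: 0
6: 0
Total: 2 + 3 + 1 + 0 + 0 + 0 = 6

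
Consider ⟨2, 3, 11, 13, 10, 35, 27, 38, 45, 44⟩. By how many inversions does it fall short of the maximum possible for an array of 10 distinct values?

41 inversions short

Maximum inversions for 10 distinct elements is C(10, 2) = 10·9/2 = 45.
Current inversions — for each element, count later smaller elements:
2: 0
3: 0
11: 1
13: 1
10: 0
35: 1
27: 0
38: 0
45: 1
44: 0
Current total: 0 + 0 + 1 + 1 + 0 + 1 + 0 + 0 + 1 + 0 = 4
Shortfall: 45 − 4 = 41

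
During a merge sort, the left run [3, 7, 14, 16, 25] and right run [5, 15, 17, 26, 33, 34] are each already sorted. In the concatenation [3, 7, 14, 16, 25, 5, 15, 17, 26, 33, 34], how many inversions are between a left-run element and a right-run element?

Take each right-half value and tally the left-half values above it:
r = 5: 7, 14, 16, 25 → 4
r = 15: 16, 25 → 2
r = 17: 25 → 1
r = 26: none → 0
r = 33: none → 0
r = 34: none → 0
Cross-inversions: 4 + 2 + 1 + 0 + 0 + 0 = 7

There are 7 split inversions.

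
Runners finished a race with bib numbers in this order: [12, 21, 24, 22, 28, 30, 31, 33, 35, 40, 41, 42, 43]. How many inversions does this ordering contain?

1 inversion

Sweep left to right; for each value list the smaller values that follow it:
12: 0
21: 0
24: 1
22: 0
28: 0
30: 0
31: 0
33: 0
35: 0
40: 0
41: 0
42: 0
43: 0
Sum: 0 + 0 + 1 + 0 + 0 + 0 + 0 + 0 + 0 + 0 + 0 + 0 + 0 = 1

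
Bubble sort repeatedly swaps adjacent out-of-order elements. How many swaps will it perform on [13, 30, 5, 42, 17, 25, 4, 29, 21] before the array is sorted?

The minimum number of adjacent swaps to sort an array equals its inversion count, since every such swap removes exactly one inversion.
Count inversions — for each element, later elements that are smaller:
13: 5, 4 → 2
30: 5, 17, 25, 4, 29, 21 → 6
5: 4 → 1
42: 17, 25, 4, 29, 21 → 5
17: 4 → 1
25: 4, 21 → 2
4: none → 0
29: 21 → 1
21: none → 0
Total inversions: 2 + 6 + 1 + 5 + 1 + 2 + 0 + 1 + 0 = 18

18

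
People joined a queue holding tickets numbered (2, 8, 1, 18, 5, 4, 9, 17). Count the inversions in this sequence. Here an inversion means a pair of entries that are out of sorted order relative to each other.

For each element, count later entries that are smaller:
2 → 1 → 1
8 → 1, 5, 4 → 3
1 → none → 0
18 → 5, 4, 9, 17 → 4
5 → 4 → 1
4 → none → 0
9 → none → 0
17 → none → 0
Sum: 1 + 3 + 0 + 4 + 1 + 0 + 0 + 0 = 9

9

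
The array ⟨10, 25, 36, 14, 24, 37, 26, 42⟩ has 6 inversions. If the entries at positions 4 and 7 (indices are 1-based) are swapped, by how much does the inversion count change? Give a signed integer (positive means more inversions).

+3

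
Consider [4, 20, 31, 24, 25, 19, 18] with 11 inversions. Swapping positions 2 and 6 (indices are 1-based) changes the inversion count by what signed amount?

Positions 2 and 6 hold 20 and 19; after swapping, the array is [4, 19, 31, 24, 25, 20, 18].
Sweep left to right; for each value list the smaller values that follow it:
4 → none → 0
19 → 18 → 1
31 → 24, 25, 20, 18 → 4
24 → 20, 18 → 2
25 → 20, 18 → 2
20 → 18 → 1
18 → none → 0
Sum: 0 + 1 + 4 + 2 + 2 + 1 + 0 = 10
Change: 10 − 11 = -1

-1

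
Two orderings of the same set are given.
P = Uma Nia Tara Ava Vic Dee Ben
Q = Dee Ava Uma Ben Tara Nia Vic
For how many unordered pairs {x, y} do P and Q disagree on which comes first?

12

Assign each item its position (1..7) in the first ordering, then rewrite the second ordering as that position sequence:
positions: Uma→1, Nia→2, Tara→3, Ava→4, Vic→5, Dee→6, Ben→7
second ordering as positions: [6, 4, 1, 7, 3, 2, 5]
Discordant pairs = inversions in this position sequence.
6: 4, 1, 3, 2, 5 → 5
4: 1, 3, 2 → 3
1: 0
7: 3, 2, 5 → 3
3: 2 → 1
2: 0
5: 0
Total: 5 + 3 + 0 + 3 + 1 + 0 + 0 = 12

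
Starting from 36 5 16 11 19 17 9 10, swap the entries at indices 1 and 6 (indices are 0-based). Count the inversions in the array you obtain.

18

Positions 1 and 6 hold 5 and 9; after swapping, the array is [36, 9, 16, 11, 19, 17, 5, 10].
Sweep left to right; for each value list the smaller values that follow it:
36: 7
9: 1
16: 3
11: 2
19: 3
17: 2
5: 0
10: 0
Sum: 7 + 1 + 3 + 2 + 3 + 2 + 0 + 0 = 18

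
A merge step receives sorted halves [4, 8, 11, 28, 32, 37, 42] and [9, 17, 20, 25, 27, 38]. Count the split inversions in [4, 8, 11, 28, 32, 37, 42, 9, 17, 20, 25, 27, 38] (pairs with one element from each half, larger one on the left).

Take each right-half value and tally the left-half values above it:
r = 9: 11, 28, 32, 37, 42 → 5
r = 17: 28, 32, 37, 42 → 4
r = 20: 28, 32, 37, 42 → 4
r = 25: 28, 32, 37, 42 → 4
r = 27: 28, 32, 37, 42 → 4
r = 38: 42 → 1
Cross-inversions: 5 + 4 + 4 + 4 + 4 + 1 = 22

Cross-inversions: 22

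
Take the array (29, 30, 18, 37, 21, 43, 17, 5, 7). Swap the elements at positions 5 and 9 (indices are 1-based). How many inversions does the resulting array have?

22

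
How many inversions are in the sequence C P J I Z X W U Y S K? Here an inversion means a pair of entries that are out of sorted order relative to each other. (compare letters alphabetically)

22

Element-by-element contributions:
C → none → 0
P → J, I, K → 3
J → I → 1
I → none → 0
Z → X, W, U, Y, S, K → 6
X → W, U, S, K → 4
W → U, S, K → 3
U → S, K → 2
Y → S, K → 2
S → K → 1
K → none → 0
Sum: 0 + 3 + 1 + 0 + 6 + 4 + 3 + 2 + 2 + 1 + 0 = 22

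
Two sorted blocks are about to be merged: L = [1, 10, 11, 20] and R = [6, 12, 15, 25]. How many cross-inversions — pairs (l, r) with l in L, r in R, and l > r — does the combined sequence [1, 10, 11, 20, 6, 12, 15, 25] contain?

For each element r of the right run, count left-run elements greater than r:
r = 6: 10, 11, 20 → 3
r = 12: 20 → 1
r = 15: 20 → 1
r = 25: none → 0
Cross-inversions: 3 + 1 + 1 + 0 = 5

5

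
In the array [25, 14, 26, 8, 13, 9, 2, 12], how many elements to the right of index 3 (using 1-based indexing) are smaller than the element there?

5 such elements

The element at index 3 is 26.
Elements after it: 8, 13, 9, 2, 12
Those smaller than 26: 8, 13, 9, 2, 12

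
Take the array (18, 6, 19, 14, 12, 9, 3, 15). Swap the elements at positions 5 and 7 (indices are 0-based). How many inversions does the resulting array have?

19 inversions

Positions 5 and 7 hold 9 and 15; after swapping, the array is [18, 6, 19, 14, 12, 15, 3, 9].
Sweep left to right; for each value list the smaller values that follow it:
18 → 6, 14, 12, 15, 3, 9 → 6
6 → 3 → 1
19 → 14, 12, 15, 3, 9 → 5
14 → 12, 3, 9 → 3
12 → 3, 9 → 2
15 → 3, 9 → 2
3 → none → 0
9 → none → 0
Sum: 6 + 1 + 5 + 3 + 2 + 2 + 0 + 0 = 19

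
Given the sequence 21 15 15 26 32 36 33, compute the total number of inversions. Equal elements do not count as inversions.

Listing every pair i<j with a[i]>a[j] (using 1-based positions):
(1,2): 21 > 15
(1,3): 21 > 15
(6,7): 36 > 33
That's 3 pairs.

3 out-of-order pairs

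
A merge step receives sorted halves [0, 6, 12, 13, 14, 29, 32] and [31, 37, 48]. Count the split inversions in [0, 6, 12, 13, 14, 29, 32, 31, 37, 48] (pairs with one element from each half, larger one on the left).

1 cross-inversion

Count, for every r in R, how many entries of L exceed r:
r = 31: 32 → 1
r = 37: none → 0
r = 48: none → 0
Cross-inversions: 1 + 0 + 0 = 1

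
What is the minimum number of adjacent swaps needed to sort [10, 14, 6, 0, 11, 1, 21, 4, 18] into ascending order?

There are 16 adjacent swaps.

Each adjacent swap fixes exactly one inversion, so the minimum swap count equals the number of inversions.
Count inversions — for each element, later elements that are smaller:
10: 6, 0, 1, 4 → 4
14: 6, 0, 11, 1, 4 → 5
6: 0, 1, 4 → 3
0: none → 0
11: 1, 4 → 2
1: none → 0
21: 4, 18 → 2
4: none → 0
18: none → 0
Total inversions: 4 + 5 + 3 + 0 + 2 + 0 + 2 + 0 + 0 = 16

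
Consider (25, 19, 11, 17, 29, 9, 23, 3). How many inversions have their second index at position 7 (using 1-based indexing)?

2 such elements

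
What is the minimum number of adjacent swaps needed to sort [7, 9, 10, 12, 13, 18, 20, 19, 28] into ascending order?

1

The minimum number of adjacent swaps to sort an array equals its inversion count, since every such swap removes exactly one inversion.
Count inversions — for each element, later elements that are smaller:
7: none → 0
9: none → 0
10: none → 0
12: none → 0
13: none → 0
18: none → 0
20: 19 → 1
19: none → 0
28: none → 0
Total inversions: 0 + 0 + 0 + 0 + 0 + 0 + 1 + 0 + 0 = 1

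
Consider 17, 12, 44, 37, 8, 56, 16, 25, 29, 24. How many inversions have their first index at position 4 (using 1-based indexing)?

5

The element at index 4 is 37.
Elements after it: 8, 56, 16, 25, 29, 24
Those smaller than 37: 8, 16, 25, 29, 24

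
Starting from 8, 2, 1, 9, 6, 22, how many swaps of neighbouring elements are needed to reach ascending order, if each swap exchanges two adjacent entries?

The minimum number of adjacent swaps to sort an array equals its inversion count, since every such swap removes exactly one inversion.
Count inversions — for each element, later elements that are smaller:
8: 2, 1, 6 → 3
2: 1 → 1
1: none → 0
9: 6 → 1
6: none → 0
22: none → 0
Total inversions: 3 + 1 + 0 + 1 + 0 + 0 = 5

5 swaps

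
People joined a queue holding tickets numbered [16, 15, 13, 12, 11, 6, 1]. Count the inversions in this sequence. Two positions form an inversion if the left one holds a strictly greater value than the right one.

21 inversions

Element-by-element contributions:
16: 6
15: 5
13: 4
12: 3
11: 2
6: 1
1: 0
Sum: 6 + 5 + 4 + 3 + 2 + 1 + 0 = 21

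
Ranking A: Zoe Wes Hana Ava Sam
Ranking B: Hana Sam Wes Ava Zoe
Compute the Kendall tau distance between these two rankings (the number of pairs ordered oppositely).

7

Assign each item its position (1..5) in the first ordering, then rewrite the second ordering as that position sequence:
positions: Zoe→1, Wes→2, Hana→3, Ava→4, Sam→5
second ordering as positions: [3, 5, 2, 4, 1]
Discordant pairs = inversions in this position sequence.
3: 2, 1 → 2
5: 2, 4, 1 → 3
2: 1 → 1
4: 1 → 1
1: 0
Total: 2 + 3 + 1 + 1 + 0 = 7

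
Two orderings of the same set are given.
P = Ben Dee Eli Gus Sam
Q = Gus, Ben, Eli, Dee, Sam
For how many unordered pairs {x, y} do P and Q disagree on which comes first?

4

Assign each item its position (1..5) in the first ordering, then rewrite the second ordering as that position sequence:
positions: Ben→1, Dee→2, Eli→3, Gus→4, Sam→5
second ordering as positions: [4, 1, 3, 2, 5]
Discordant pairs = inversions in this position sequence.
4: 1, 3, 2 → 3
1: 0
3: 2 → 1
2: 0
5: 0
Total: 3 + 0 + 1 + 0 + 0 = 4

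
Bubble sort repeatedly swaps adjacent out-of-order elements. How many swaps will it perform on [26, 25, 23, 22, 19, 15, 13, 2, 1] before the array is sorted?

36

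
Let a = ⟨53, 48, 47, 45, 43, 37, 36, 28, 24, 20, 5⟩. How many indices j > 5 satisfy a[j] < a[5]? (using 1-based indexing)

6

The element at index 5 is 43.
Elements after it: 37, 36, 28, 24, 20, 5
Those smaller than 43: 37, 36, 28, 24, 20, 5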